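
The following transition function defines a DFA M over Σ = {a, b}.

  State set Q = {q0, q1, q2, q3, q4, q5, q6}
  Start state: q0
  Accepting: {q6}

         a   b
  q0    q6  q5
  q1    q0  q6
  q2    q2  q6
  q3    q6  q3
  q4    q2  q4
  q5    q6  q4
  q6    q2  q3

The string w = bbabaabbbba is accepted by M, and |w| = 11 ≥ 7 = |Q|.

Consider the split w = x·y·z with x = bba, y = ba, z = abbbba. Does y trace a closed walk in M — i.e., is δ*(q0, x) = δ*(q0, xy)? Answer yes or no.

yes

Run of M on the first 5 characters of w = b b a b a:
  step 0: q0  (start)
  step 1: q5  (read b: q0→q5)
  step 2: q4  (read b: q5→q4)
  step 3: q2  (read a: q4→q2)
  step 4: q6  (read b: q2→q6)
  step 5: q2  (read a: q6→q2)

After x (step 3): q2. After xy (step 5): q2.
They match, so y = ba drives M around a cycle from q2 back to itself; pumping y any number of times keeps M in q2 before reading z, and xyⁱz ∈ L(M) for every i ≥ 0.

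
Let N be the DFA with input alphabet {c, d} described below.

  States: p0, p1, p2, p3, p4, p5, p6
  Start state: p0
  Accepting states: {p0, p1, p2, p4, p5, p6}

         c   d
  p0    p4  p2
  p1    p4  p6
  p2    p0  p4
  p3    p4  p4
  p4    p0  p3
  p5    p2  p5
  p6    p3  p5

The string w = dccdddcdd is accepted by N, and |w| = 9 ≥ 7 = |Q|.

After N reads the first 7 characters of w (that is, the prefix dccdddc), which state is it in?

State sequence: p0 -d-> p2 -c-> p0 -c-> p4 -d-> p3 -d-> p4 -d-> p3 -c-> p4

After reading 7 characters, N is in state p4.

p4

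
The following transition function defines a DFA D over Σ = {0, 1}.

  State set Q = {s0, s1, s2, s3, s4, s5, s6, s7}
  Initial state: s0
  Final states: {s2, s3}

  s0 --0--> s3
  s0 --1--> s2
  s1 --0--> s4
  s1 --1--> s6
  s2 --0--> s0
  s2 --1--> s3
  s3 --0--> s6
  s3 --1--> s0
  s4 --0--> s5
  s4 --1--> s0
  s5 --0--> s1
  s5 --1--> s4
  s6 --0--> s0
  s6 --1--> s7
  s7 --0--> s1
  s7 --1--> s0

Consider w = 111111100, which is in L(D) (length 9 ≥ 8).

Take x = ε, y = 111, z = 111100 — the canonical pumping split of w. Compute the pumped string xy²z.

111111111100

xy^2z = ε·111·111·111100 = 111111111100.
Reading y = 111 takes D from s0 back to s0, so after x·y·y the machine is still in s0, and z then leads to the accepting state s3. Hence 111111111100 ∈ L(D).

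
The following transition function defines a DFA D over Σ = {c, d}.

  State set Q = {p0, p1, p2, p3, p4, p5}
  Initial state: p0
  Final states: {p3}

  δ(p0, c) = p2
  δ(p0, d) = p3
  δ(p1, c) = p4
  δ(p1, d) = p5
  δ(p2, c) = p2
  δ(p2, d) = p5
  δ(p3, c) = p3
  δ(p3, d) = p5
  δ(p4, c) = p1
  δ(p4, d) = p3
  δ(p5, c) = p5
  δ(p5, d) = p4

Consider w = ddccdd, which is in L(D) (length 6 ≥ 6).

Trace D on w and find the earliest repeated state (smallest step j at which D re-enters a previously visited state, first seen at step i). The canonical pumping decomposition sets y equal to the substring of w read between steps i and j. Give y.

c

Run of D on w = d d c c d d:
  step 0: p0  (start)
  step 1: p3  (read d: p0→p3)
  step 2: p5  (read d: p3→p5)
  step 3: p5  (read c: p5→p5)   ← first repeat (p5 seen earlier)
  step 4: p5  (read c: p5→p5)
  step 5: p4  (read d: p5→p4)
  step 6: p3  (read d: p4→p3)

So i = 2, j = 3, giving x = w[0:2] = dd, y = w[2:3] = c, z = w[3:6] = cdd.
Check: |xy| = 3 ≤ 6 and |y| = 1 ≥ 1. Reading y takes D from p5 back to p5, so every xyⁱz is accepted.
Since D has 6 states, any run of length ≥ 6 visits 6+1 states, so by pigeonhole some state repeats within the first 6 steps — that repeat gives the pumpable loop.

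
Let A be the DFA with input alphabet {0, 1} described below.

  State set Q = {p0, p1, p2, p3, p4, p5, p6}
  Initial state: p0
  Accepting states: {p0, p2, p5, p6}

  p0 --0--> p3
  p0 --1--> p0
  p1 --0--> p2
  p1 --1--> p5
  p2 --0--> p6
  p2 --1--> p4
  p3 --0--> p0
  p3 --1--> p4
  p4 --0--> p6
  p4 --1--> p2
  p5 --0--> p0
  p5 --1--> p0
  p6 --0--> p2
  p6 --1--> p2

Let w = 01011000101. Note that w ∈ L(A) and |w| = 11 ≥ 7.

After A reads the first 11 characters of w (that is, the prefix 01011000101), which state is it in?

Run of A on the first 11 characters of w = 0 1 0 1 1 0 0 0 1 0 1:
  step 0: p0  (start)
  step 1: p3  (read 0: p0→p3)
  step 2: p4  (read 1: p3→p4)
  step 3: p6  (read 0: p4→p6)
  step 4: p2  (read 1: p6→p2)
  step 5: p4  (read 1: p2→p4)
  step 6: p6  (read 0: p4→p6)
  step 7: p2  (read 0: p6→p2)
  step 8: p6  (read 0: p2→p6)
  step 9: p2  (read 1: p6→p2)
  step 10: p6  (read 0: p2→p6)
  step 11: p2  (read 1: p6→p2)

After reading 11 characters, A is in state p2.

p2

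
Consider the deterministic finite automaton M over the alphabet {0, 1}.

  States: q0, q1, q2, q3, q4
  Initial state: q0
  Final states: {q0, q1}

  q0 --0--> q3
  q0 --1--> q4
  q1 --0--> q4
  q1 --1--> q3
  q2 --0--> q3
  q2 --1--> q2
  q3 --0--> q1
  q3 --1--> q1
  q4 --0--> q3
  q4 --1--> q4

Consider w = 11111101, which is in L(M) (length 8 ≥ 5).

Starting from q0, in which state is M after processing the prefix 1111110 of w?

State sequence: q0 -1-> q4 -1-> q4 -1-> q4 -1-> q4 -1-> q4 -1-> q4 -0-> q3

After reading 7 characters, M is in state q3.

q3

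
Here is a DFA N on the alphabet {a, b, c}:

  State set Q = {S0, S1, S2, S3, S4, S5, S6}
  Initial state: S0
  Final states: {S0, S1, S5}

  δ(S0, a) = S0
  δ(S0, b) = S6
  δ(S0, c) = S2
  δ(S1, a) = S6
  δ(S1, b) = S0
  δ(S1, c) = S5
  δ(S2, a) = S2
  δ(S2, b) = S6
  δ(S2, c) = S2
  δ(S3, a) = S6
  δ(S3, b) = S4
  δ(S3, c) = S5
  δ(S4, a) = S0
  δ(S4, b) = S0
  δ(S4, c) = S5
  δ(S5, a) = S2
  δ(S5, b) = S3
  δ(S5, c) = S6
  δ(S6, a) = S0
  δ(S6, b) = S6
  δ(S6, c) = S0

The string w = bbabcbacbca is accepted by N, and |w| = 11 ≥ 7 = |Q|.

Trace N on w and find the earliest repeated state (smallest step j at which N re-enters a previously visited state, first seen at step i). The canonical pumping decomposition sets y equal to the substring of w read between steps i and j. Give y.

Run of N on w = b b a b c b a c b c a:
  step 0: S0  (start)
  step 1: S6  (read b: S0→S6)
  step 2: S6  (read b: S6→S6)   ← first repeat (S6 seen earlier)
  step 3: S0  (read a: S6→S0)
  step 4: S6  (read b: S0→S6)
  step 5: S0  (read c: S6→S0)
  step 6: S6  (read b: S0→S6)
  step 7: S0  (read a: S6→S0)
  step 8: S2  (read c: S0→S2)
  step 9: S6  (read b: S2→S6)
  step 10: S0  (read c: S6→S0)
  step 11: S0  (read a: S0→S0)

So i = 1, j = 2, giving x = w[0:1] = b, y = w[1:2] = b, z = w[2:11] = abcbacbca.
Check: |xy| = 2 ≤ 7 and |y| = 1 ≥ 1. Reading y takes N from S6 back to S6, so every xyⁱz is accepted.
The DFA has 7 states, so the proof of the pumping lemma guarantees a repeated state among the first 7+1 visited; the segment between the two visits is the pumpable y.

b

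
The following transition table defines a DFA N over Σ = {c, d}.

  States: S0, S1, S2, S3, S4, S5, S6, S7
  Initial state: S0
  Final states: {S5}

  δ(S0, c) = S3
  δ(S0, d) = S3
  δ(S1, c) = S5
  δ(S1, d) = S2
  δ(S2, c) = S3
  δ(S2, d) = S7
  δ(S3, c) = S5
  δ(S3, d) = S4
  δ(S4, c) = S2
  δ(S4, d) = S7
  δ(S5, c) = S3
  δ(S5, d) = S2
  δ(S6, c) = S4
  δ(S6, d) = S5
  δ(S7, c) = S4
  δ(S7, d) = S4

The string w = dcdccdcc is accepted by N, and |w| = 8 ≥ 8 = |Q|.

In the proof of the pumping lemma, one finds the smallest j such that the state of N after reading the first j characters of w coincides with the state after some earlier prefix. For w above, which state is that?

S3

State sequence: S0 -d-> S3 -c-> S5 -d-> S2 -c-> S3 -c-> S5 -d-> S2 -c-> S3 -c-> S5
First repeat at step 4: S3 was already visited.

The earliest repeat is at step j = 4: N is in S3, which it already visited at step i = 1.
Pumping length from the standard proof: p = 8 (the number of states). The repeated state found above gives |xy| = j ≤ 8 and |y| = j − i ≥ 1.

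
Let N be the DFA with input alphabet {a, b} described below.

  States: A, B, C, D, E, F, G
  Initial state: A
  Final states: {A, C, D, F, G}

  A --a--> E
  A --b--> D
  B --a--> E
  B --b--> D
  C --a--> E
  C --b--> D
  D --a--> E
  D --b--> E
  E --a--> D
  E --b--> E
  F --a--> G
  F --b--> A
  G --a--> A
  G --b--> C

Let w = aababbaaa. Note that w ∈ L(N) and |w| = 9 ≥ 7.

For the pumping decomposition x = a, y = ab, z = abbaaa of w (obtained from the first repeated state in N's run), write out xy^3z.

xy^3z = a·ab·ab·ab·abbaaa = aababababbaaa.
Reading y = ab takes N from E back to E, so after x·y·y·y the machine is still in E, and z then leads to the accepting state D. Hence aababababbaaa ∈ L(N).

aababababbaaa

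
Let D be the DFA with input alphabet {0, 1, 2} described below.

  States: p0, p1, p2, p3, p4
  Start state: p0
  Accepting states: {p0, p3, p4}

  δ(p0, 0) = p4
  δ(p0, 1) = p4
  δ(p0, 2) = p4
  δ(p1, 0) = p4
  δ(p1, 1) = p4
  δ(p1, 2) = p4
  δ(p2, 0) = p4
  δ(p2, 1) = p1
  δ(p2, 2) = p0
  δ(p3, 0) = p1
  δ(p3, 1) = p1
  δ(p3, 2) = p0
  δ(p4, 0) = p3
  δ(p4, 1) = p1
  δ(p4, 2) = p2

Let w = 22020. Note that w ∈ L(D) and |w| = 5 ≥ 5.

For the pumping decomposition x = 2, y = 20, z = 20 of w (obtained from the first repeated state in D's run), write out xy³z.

xy^3z = 2·20·20·20·20 = 220202020.
Reading y = 20 takes D from p4 back to p4, so after x·y·y·y the machine is still in p4, and z then leads to the accepting state p4. Hence 220202020 ∈ L(D).

220202020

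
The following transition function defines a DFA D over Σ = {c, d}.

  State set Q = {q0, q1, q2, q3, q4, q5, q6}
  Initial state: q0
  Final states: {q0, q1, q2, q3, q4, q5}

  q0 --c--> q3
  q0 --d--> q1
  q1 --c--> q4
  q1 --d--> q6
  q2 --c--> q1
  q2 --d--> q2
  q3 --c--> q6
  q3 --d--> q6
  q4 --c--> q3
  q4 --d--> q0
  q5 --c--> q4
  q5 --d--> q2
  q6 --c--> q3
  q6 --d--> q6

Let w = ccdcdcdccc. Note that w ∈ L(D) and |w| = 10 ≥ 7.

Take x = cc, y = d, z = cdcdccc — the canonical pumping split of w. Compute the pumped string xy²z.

ccddcdcdccc

xy^2z = cc·d·d·cdcdccc = ccddcdcdccc.
Reading y = d takes D from q6 back to q6, so after x·y·y the machine is still in q6, and z then leads to the accepting state q3. Hence ccddcdcdccc ∈ L(D).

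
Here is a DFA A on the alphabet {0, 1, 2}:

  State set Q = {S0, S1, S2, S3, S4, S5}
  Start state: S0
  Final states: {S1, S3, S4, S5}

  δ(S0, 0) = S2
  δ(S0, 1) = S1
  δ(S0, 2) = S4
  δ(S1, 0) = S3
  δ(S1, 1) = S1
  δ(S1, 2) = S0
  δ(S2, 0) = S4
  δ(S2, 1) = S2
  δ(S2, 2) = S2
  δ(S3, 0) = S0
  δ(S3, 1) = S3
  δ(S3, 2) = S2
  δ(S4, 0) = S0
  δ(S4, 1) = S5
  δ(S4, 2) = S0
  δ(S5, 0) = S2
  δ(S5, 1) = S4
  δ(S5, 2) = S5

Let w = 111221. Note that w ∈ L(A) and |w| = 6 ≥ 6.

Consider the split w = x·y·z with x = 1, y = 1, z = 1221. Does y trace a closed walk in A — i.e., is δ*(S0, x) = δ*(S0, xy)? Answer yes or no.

Run of A on the first 2 characters of w = 1 1:
  step 0: S0  (start)
  step 1: S1  (read 1: S0→S1)
  step 2: S1  (read 1: S1→S1)

After x (step 1): S1. After xy (step 2): S1.
They match, so y = 1 drives A around a cycle from S1 back to itself; pumping y any number of times keeps A in S1 before reading z, and xyⁱz ∈ L(A) for every i ≥ 0.

yes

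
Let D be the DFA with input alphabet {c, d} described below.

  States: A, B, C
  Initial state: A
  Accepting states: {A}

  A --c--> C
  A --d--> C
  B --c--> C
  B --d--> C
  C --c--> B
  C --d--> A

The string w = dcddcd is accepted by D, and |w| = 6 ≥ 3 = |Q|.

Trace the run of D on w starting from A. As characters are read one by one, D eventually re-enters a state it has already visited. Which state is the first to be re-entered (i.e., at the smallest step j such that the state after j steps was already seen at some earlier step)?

Run of D on w = d c d d c d:
  step 0: A  (start)
  step 1: C  (read d: A→C)
  step 2: B  (read c: C→B)
  step 3: C  (read d: B→C)   ← first repeat (C seen earlier)
  step 4: A  (read d: C→A)
  step 5: C  (read c: A→C)
  step 6: A  (read d: C→A)

The earliest repeat is at step j = 3: D is in C, which it already visited at step i = 1.

C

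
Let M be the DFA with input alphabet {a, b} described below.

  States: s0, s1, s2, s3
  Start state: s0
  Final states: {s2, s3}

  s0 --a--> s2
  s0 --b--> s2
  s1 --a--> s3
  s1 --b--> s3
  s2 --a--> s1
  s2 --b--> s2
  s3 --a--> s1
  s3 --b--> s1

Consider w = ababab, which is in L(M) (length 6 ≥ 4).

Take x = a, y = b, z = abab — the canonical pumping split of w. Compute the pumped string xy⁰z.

xy⁰z = xz = a·abab = aabab.
Reading y = b takes M from s2 back to s2, so after x the machine is still in s2, and z then leads to the accepting state s3. Hence aabab ∈ L(M).

aabab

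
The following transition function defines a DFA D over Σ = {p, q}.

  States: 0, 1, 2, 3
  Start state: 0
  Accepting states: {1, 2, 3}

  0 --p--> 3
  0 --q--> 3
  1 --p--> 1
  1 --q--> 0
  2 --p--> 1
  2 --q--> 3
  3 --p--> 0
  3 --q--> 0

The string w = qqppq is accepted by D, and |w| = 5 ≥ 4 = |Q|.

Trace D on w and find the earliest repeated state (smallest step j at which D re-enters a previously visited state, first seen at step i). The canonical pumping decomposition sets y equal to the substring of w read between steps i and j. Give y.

qq

Run of D on w = q q p p q:
  step 0: 0  (start)
  step 1: 3  (read q: 0→3)
  step 2: 0  (read q: 3→0)   ← first repeat (0 seen earlier)
  step 3: 3  (read p: 0→3)
  step 4: 0  (read p: 3→0)
  step 5: 3  (read q: 0→3)

So i = 0, j = 2, giving x = w[0:0] = ε, y = w[0:2] = qq, z = w[2:5] = ppq.
Check: |xy| = 2 ≤ 4 and |y| = 2 ≥ 1. Reading y takes D from 0 back to 0, so every xyⁱz is accepted.
Since D has 4 states, any run of length ≥ 4 visits 4+1 states, so by pigeonhole some state repeats within the first 4 steps — that repeat gives the pumpable loop.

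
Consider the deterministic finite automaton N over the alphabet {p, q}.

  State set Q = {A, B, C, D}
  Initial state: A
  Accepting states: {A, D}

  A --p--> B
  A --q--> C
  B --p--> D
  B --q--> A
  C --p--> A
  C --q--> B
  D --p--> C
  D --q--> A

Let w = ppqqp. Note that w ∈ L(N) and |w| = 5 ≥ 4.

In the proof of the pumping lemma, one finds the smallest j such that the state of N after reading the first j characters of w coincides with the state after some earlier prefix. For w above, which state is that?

A

Run of N on w = p p q q p:
  step 0: A  (start)
  step 1: B  (read p: A→B)
  step 2: D  (read p: B→D)
  step 3: A  (read q: D→A)   ← first repeat (A seen earlier)
  step 4: C  (read q: A→C)
  step 5: A  (read p: C→A)

The earliest repeat is at step j = 3: N is in A, which it already visited at step i = 0.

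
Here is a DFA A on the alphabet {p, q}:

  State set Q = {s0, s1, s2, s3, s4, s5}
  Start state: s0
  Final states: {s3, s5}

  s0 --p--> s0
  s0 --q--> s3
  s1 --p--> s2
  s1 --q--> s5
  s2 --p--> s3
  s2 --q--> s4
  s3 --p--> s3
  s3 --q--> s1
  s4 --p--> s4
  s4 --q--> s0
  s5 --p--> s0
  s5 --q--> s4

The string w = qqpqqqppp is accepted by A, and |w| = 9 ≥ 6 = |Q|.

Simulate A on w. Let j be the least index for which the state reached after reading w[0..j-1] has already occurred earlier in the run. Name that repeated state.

State sequence: s0 -q-> s3 -q-> s1 -p-> s2 -q-> s4 -q-> s0 -q-> s3 -p-> s3 -p-> s3 -p-> s3
First repeat at step 5: s0 was already visited.

The earliest repeat is at step j = 5: A is in s0, which it already visited at step i = 0.

s0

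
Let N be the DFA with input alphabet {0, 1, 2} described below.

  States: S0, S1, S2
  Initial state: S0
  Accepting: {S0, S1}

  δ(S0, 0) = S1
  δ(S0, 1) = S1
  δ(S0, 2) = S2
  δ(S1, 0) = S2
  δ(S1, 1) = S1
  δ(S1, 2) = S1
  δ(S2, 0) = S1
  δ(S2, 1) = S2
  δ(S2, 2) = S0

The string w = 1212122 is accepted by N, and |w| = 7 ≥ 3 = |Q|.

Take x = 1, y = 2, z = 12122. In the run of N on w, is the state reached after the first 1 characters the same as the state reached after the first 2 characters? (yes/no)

State sequence: S0 -1-> S1 -2-> S1

After x (step 1): S1. After xy (step 2): S1.
They match, so y = 2 drives N around a cycle from S1 back to itself; pumping y any number of times keeps N in S1 before reading z, and xyⁱz ∈ L(N) for every i ≥ 0.

yes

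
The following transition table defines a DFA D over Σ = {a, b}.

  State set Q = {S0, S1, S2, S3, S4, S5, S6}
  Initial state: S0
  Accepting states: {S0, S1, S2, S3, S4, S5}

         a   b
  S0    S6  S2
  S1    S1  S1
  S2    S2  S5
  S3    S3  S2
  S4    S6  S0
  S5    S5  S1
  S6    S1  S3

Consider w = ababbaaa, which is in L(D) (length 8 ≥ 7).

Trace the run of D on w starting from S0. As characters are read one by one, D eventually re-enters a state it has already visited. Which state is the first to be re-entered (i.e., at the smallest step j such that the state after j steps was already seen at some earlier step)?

S3

State sequence: S0 -a-> S6 -b-> S3 -a-> S3 -b-> S2 -b-> S5 -a-> S5 -a-> S5 -a-> S5
First repeat at step 3: S3 was already visited.

The earliest repeat is at step j = 3: D is in S3, which it already visited at step i = 2.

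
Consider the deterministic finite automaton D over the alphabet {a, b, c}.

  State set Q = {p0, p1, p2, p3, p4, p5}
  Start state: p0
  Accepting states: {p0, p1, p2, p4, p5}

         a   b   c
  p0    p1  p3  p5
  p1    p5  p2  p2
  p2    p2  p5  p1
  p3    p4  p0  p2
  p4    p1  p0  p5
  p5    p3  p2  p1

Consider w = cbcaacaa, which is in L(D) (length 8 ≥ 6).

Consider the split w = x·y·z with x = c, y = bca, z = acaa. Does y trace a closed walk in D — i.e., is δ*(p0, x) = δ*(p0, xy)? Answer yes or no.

yes

Run of D on the first 4 characters of w = c b c a:
  step 0: p0  (start)
  step 1: p5  (read c: p0→p5)
  step 2: p2  (read b: p5→p2)
  step 3: p1  (read c: p2→p1)
  step 4: p5  (read a: p1→p5)

After x (step 1): p5. After xy (step 4): p5.
They match, so y = bca drives D around a cycle from p5 back to itself; pumping y any number of times keeps D in p5 before reading z, and xyⁱz ∈ L(D) for every i ≥ 0.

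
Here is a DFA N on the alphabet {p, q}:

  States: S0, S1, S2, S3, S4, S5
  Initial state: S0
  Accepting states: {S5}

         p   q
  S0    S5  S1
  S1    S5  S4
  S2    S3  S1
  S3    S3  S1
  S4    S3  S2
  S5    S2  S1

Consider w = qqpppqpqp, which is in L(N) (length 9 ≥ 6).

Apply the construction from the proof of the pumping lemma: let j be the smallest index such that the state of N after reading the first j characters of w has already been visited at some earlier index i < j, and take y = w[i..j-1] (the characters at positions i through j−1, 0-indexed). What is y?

State sequence: S0 -q-> S1 -q-> S4 -p-> S3 -p-> S3 -p-> S3 -q-> S1 -p-> S5 -q-> S1 -p-> S5
First repeat at step 4: S3 was already visited.

So i = 3, j = 4, giving x = w[0:3] = qqp, y = w[3:4] = p, z = w[4:9] = pqpqp.
Check: |xy| = 4 ≤ 6 and |y| = 1 ≥ 1. Reading y takes N from S3 back to S3, so every xyⁱz is accepted.

p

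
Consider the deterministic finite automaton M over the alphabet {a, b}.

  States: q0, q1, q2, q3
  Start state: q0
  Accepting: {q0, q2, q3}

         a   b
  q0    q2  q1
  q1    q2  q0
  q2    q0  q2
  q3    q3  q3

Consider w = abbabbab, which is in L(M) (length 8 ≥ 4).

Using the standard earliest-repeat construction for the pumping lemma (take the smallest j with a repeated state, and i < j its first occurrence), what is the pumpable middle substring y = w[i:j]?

Run of M on w = a b b a b b a b:
  step 0: q0  (start)
  step 1: q2  (read a: q0→q2)
  step 2: q2  (read b: q2→q2)   ← first repeat (q2 seen earlier)
  step 3: q2  (read b: q2→q2)
  step 4: q0  (read a: q2→q0)
  step 5: q1  (read b: q0→q1)
  step 6: q0  (read b: q1→q0)
  step 7: q2  (read a: q0→q2)
  step 8: q2  (read b: q2→q2)

So i = 1, j = 2, giving x = w[0:1] = a, y = w[1:2] = b, z = w[2:8] = babbab.
Check: |xy| = 2 ≤ 4 and |y| = 1 ≥ 1. Reading y takes M from q2 back to q2, so every xyⁱz is accepted.
With |Q| = 4, pigeonhole forces a state repeat no later than step 4; the substring read between the first and second visits to that state can be pumped.

b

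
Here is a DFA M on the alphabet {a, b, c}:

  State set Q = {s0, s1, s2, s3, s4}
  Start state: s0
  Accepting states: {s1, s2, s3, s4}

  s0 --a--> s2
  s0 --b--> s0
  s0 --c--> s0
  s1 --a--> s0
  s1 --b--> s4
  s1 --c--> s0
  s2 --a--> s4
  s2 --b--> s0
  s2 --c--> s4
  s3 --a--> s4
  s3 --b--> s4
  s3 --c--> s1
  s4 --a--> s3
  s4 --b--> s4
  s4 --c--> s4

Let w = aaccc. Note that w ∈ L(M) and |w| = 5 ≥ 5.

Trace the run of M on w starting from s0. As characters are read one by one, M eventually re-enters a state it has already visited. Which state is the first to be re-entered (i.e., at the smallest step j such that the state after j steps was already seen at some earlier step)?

s4

State sequence: s0 -a-> s2 -a-> s4 -c-> s4 -c-> s4 -c-> s4
First repeat at step 3: s4 was already visited.

The earliest repeat is at step j = 3: M is in s4, which it already visited at step i = 2.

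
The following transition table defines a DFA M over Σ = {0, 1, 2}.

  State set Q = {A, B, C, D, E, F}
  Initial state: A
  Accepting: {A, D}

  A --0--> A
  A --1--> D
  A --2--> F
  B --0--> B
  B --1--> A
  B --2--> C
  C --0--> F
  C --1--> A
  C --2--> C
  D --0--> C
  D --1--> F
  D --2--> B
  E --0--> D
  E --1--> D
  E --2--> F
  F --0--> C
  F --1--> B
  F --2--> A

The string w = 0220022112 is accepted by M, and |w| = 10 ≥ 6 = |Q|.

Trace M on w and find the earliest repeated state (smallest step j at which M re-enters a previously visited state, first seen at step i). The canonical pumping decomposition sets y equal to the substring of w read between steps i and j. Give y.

State sequence: A -0-> A -2-> F -2-> A -0-> A -0-> A -2-> F -2-> A -1-> D -1-> F -2-> A
First repeat at step 1: A was already visited.

So i = 0, j = 1, giving x = w[0:0] = ε, y = w[0:1] = 0, z = w[1:10] = 220022112.
Check: |xy| = 1 ≤ 6 and |y| = 1 ≥ 1. Reading y takes M from A back to A, so every xyⁱz is accepted.

0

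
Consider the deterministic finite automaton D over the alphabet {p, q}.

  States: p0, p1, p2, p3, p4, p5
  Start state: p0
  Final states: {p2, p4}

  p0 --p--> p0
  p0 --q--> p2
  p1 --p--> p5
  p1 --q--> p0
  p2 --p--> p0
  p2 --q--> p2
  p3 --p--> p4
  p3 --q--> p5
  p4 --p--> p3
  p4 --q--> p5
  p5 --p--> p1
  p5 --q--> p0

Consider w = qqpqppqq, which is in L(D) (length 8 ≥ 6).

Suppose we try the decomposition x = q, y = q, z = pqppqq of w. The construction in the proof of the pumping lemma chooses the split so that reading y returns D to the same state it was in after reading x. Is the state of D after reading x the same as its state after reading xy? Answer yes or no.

yes

State sequence: p0 -q-> p2 -q-> p2

After x (step 1): p2. After xy (step 2): p2.
They match, so y = q drives D around a cycle from p2 back to itself; pumping y any number of times keeps D in p2 before reading z, and xyⁱz ∈ L(D) for every i ≥ 0.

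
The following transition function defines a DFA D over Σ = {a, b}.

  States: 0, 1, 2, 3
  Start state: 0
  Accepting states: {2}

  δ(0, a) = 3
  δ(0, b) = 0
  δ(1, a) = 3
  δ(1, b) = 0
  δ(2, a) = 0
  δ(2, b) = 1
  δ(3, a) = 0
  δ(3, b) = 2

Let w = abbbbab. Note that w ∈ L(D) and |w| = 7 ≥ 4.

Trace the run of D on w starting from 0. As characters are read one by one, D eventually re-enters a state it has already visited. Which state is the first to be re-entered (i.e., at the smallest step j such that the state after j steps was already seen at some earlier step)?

Run of D on w = a b b b b a b:
  step 0: 0  (start)
  step 1: 3  (read a: 0→3)
  step 2: 2  (read b: 3→2)
  step 3: 1  (read b: 2→1)
  step 4: 0  (read b: 1→0)   ← first repeat (0 seen earlier)
  step 5: 0  (read b: 0→0)
  step 6: 3  (read a: 0→3)
  step 7: 2  (read b: 3→2)

The earliest repeat is at step j = 4: D is in 0, which it already visited at step i = 0.
Since D has 4 states, any run of length ≥ 4 visits 4+1 states, so by pigeonhole some state repeats within the first 4 steps — that repeat gives the pumpable loop.

0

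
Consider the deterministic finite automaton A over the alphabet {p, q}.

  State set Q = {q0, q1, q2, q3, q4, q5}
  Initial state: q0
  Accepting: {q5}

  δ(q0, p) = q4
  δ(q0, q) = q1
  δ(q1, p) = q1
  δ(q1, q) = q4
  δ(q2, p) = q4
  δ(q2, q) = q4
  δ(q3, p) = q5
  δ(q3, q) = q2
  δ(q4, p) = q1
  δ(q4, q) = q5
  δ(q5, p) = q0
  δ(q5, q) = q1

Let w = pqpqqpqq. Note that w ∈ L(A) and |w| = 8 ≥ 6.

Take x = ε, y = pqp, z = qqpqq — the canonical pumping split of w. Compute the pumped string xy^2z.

pqppqpqqpqq

xy^2z = ε·pqp·pqp·qqpqq = pqppqpqqpqq.
Reading y = pqp takes A from q0 back to q0, so after x·y·y the machine is still in q0, and z then leads to the accepting state q5. Hence pqppqpqqpqq ∈ L(A).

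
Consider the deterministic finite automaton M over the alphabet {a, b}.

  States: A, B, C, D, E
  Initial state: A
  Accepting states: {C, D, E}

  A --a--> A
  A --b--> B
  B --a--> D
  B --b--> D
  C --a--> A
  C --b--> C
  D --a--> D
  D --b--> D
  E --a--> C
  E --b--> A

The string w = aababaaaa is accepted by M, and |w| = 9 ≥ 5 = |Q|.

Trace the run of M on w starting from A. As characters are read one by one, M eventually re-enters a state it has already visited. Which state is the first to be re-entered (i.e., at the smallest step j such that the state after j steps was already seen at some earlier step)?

Run of M on w = a a b a b a a a a:
  step 0: A  (start)
  step 1: A  (read a: A→A)   ← first repeat (A seen earlier)
  step 2: A  (read a: A→A)
  step 3: B  (read b: A→B)
  step 4: D  (read a: B→D)
  step 5: D  (read b: D→D)
  step 6: D  (read a: D→D)
  step 7: D  (read a: D→D)
  step 8: D  (read a: D→D)
  step 9: D  (read a: D→D)

The earliest repeat is at step j = 1: M is in A, which it already visited at step i = 0.
With |Q| = 5, pigeonhole forces a state repeat no later than step 5; the substring read between the first and second visits to that state can be pumped.

A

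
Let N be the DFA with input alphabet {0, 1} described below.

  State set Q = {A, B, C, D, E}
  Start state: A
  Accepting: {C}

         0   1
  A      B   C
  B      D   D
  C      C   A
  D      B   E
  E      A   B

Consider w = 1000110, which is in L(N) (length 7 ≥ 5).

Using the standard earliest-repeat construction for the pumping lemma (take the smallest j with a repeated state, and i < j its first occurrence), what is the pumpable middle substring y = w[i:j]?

0

State sequence: A -1-> C -0-> C -0-> C -0-> C -1-> A -1-> C -0-> C
First repeat at step 2: C was already visited.

So i = 1, j = 2, giving x = w[0:1] = 1, y = w[1:2] = 0, z = w[2:7] = 00110.
Check: |xy| = 2 ≤ 5 and |y| = 1 ≥ 1. Reading y takes N from C back to C, so every xyⁱz is accepted.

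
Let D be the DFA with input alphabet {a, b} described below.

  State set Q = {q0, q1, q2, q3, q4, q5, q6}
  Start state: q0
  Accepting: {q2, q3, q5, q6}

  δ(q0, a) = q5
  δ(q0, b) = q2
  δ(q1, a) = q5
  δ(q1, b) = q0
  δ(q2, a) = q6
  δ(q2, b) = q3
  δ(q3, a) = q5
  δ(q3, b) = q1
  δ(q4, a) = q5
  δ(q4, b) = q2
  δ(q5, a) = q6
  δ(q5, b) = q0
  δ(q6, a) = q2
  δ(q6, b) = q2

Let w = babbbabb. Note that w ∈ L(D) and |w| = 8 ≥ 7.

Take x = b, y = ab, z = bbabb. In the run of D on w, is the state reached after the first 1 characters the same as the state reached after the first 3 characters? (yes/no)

Run of D on the first 3 characters of w = b a b:
  step 0: q0  (start)
  step 1: q2  (read b: q0→q2)
  step 2: q6  (read a: q2→q6)
  step 3: q2  (read b: q6→q2)

After x (step 1): q2. After xy (step 3): q2.
They match, so y = ab drives D around a cycle from q2 back to itself; pumping y any number of times keeps D in q2 before reading z, and xyⁱz ∈ L(D) for every i ≥ 0.

yes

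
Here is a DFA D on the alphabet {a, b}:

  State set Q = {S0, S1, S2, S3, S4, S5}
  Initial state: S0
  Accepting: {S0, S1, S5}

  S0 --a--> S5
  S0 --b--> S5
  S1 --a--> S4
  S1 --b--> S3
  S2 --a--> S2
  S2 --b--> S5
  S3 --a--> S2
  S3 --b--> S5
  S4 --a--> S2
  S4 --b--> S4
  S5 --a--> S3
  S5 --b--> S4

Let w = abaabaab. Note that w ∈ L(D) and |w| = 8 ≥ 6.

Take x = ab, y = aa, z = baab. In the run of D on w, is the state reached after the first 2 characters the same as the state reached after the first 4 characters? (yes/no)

State sequence: S0 -a-> S5 -b-> S4 -a-> S2 -a-> S2

After x (step 2): S4. After xy (step 4): S2.
They differ (S4 ≠ S2), so y is not a cycle from the state after x; this split is not the one the pumping-lemma construction produces, and pumping y need not keep the string in L(D).

no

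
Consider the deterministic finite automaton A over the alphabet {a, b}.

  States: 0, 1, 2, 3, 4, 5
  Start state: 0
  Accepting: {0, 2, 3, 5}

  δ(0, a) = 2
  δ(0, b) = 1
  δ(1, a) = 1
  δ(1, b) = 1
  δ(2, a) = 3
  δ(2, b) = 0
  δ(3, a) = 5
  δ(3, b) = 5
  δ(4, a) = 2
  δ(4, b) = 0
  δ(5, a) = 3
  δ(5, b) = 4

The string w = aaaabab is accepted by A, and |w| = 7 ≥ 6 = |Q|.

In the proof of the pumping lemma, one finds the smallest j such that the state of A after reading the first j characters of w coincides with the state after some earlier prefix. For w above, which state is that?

Run of A on w = a a a a b a b:
  step 0: 0  (start)
  step 1: 2  (read a: 0→2)
  step 2: 3  (read a: 2→3)
  step 3: 5  (read a: 3→5)
  step 4: 3  (read a: 5→3)   ← first repeat (3 seen earlier)
  step 5: 5  (read b: 3→5)
  step 6: 3  (read a: 5→3)
  step 7: 5  (read b: 3→5)

The earliest repeat is at step j = 4: A is in 3, which it already visited at step i = 2.
Since A has 6 states, any run of length ≥ 6 visits 6+1 states, so by pigeonhole some state repeats within the first 6 steps — that repeat gives the pumpable loop.

3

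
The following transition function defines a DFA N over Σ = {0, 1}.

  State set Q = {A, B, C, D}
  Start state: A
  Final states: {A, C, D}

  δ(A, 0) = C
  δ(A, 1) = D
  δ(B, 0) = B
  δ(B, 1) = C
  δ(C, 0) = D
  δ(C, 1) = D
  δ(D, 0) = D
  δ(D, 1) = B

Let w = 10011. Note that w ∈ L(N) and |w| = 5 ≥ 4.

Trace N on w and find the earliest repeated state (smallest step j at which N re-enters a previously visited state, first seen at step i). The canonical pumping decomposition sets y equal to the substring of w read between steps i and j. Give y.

0

State sequence: A -1-> D -0-> D -0-> D -1-> B -1-> C
First repeat at step 2: D was already visited.

So i = 1, j = 2, giving x = w[0:1] = 1, y = w[1:2] = 0, z = w[2:5] = 011.
Check: |xy| = 2 ≤ 4 and |y| = 1 ≥ 1. Reading y takes N from D back to D, so every xyⁱz is accepted.
With |Q| = 4, pigeonhole forces a state repeat no later than step 4; the substring read between the first and second visits to that state can be pumped.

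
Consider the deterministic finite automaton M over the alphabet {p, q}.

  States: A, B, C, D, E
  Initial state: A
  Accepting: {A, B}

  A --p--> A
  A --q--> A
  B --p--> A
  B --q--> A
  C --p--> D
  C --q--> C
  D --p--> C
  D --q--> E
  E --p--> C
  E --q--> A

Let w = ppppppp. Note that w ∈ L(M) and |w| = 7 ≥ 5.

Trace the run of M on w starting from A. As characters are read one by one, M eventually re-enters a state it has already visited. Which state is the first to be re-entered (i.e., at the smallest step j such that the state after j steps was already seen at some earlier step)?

Run of M on w = p p p p p p p:
  step 0: A  (start)
  step 1: A  (read p: A→A)   ← first repeat (A seen earlier)
  step 2: A  (read p: A→A)
  step 3: A  (read p: A→A)
  step 4: A  (read p: A→A)
  step 5: A  (read p: A→A)
  step 6: A  (read p: A→A)
  step 7: A  (read p: A→A)

The earliest repeat is at step j = 1: M is in A, which it already visited at step i = 0.
Since M has 5 states, any run of length ≥ 5 visits 5+1 states, so by pigeonhole some state repeats within the first 5 steps — that repeat gives the pumpable loop.

A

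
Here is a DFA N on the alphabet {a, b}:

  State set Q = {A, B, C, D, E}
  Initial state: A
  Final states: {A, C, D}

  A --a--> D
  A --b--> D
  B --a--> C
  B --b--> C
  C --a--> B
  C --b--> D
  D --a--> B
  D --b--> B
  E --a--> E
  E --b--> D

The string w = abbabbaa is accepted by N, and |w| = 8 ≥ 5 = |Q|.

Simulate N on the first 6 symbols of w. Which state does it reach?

State sequence: A -a-> D -b-> B -b-> C -a-> B -b-> C -b-> D

After reading 6 characters, N is in state D.

D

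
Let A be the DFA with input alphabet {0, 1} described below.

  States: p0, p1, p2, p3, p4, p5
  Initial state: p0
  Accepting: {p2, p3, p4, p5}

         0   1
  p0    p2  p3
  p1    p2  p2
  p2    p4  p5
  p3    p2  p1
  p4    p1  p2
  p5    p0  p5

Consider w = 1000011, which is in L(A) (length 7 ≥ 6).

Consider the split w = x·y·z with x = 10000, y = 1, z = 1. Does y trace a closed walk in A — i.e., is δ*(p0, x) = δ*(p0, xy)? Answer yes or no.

State sequence: p0 -1-> p3 -0-> p2 -0-> p4 -0-> p1 -0-> p2 -1-> p5

After x (step 5): p2. After xy (step 6): p5.
They differ (p2 ≠ p5), so y is not a cycle from the state after x; this split is not the one the pumping-lemma construction produces, and pumping y need not keep the string in L(A).

no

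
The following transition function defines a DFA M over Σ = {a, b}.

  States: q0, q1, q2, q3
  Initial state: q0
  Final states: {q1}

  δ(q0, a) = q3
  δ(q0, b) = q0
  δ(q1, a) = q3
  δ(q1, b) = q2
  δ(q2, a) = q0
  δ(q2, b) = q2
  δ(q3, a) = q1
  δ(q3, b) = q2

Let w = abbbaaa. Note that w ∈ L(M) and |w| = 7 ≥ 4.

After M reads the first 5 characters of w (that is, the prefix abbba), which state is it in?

q0

Run of M on the first 5 characters of w = a b b b a:
  step 0: q0  (start)
  step 1: q3  (read a: q0→q3)
  step 2: q2  (read b: q3→q2)
  step 3: q2  (read b: q2→q2)
  step 4: q2  (read b: q2→q2)
  step 5: q0  (read a: q2→q0)

After reading 5 characters, M is in state q0.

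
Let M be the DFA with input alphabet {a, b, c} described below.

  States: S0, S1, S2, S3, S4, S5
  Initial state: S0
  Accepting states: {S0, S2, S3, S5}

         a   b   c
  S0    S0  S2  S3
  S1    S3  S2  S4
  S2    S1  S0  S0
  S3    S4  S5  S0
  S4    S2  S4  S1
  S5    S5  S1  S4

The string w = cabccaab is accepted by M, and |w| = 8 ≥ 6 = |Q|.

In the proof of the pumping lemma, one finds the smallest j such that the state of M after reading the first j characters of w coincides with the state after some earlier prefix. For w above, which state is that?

S4

Run of M on w = c a b c c a a b:
  step 0: S0  (start)
  step 1: S3  (read c: S0→S3)
  step 2: S4  (read a: S3→S4)
  step 3: S4  (read b: S4→S4)   ← first repeat (S4 seen earlier)
  step 4: S1  (read c: S4→S1)
  step 5: S4  (read c: S1→S4)
  step 6: S2  (read a: S4→S2)
  step 7: S1  (read a: S2→S1)
  step 8: S2  (read b: S1→S2)

The earliest repeat is at step j = 3: M is in S4, which it already visited at step i = 2.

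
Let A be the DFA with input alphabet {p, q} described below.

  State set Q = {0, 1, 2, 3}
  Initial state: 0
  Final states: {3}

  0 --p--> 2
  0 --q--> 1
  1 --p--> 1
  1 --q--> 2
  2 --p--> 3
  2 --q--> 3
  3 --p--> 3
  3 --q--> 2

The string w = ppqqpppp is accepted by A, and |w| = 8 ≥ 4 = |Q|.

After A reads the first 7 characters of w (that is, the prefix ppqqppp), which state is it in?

3

Run of A on the first 7 characters of w = p p q q p p p:
  step 0: 0  (start)
  step 1: 2  (read p: 0→2)
  step 2: 3  (read p: 2→3)
  step 3: 2  (read q: 3→2)
  step 4: 3  (read q: 2→3)
  step 5: 3  (read p: 3→3)
  step 6: 3  (read p: 3→3)
  step 7: 3  (read p: 3→3)

After reading 7 characters, A is in state 3.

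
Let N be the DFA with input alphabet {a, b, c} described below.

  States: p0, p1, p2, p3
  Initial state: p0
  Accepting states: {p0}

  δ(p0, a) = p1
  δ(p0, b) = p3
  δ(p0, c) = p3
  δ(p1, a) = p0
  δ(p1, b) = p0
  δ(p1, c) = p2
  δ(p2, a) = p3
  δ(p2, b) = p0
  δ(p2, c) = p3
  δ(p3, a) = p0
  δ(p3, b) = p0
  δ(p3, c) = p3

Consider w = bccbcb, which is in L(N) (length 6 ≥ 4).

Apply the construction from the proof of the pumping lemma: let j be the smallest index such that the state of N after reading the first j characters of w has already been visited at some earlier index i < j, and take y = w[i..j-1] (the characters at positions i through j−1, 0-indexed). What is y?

c

State sequence: p0 -b-> p3 -c-> p3 -c-> p3 -b-> p0 -c-> p3 -b-> p0
First repeat at step 2: p3 was already visited.

So i = 1, j = 2, giving x = w[0:1] = b, y = w[1:2] = c, z = w[2:6] = cbcb.
Check: |xy| = 2 ≤ 4 and |y| = 1 ≥ 1. Reading y takes N from p3 back to p3, so every xyⁱz is accepted.
Since N has 4 states, any run of length ≥ 4 visits 4+1 states, so by pigeonhole some state repeats within the first 4 steps — that repeat gives the pumpable loop.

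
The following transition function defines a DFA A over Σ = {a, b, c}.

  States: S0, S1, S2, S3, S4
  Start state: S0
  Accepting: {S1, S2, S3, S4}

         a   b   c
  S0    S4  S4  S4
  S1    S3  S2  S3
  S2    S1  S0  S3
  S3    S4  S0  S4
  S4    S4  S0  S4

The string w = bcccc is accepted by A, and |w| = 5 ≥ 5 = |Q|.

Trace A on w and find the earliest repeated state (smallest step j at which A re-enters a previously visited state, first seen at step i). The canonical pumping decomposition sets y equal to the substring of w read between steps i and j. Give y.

c

Run of A on w = b c c c c:
  step 0: S0  (start)
  step 1: S4  (read b: S0→S4)
  step 2: S4  (read c: S4→S4)   ← first repeat (S4 seen earlier)
  step 3: S4  (read c: S4→S4)
  step 4: S4  (read c: S4→S4)
  step 5: S4  (read c: S4→S4)

So i = 1, j = 2, giving x = w[0:1] = b, y = w[1:2] = c, z = w[2:5] = ccc.
Check: |xy| = 2 ≤ 5 and |y| = 1 ≥ 1. Reading y takes A from S4 back to S4, so every xyⁱz is accepted.
The DFA has 5 states, so the proof of the pumping lemma guarantees a repeated state among the first 5+1 visited; the segment between the two visits is the pumpable y.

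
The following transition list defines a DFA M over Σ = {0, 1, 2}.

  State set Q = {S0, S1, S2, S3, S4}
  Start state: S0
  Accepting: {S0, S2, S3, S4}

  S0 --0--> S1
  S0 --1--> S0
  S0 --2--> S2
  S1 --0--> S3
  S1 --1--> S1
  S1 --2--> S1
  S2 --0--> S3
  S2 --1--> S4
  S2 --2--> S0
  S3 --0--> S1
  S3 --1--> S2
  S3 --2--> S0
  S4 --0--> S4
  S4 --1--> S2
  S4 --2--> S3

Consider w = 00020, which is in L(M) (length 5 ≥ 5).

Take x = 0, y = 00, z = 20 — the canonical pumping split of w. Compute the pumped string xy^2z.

xy^2z = 0·00·00·20 = 0000020.
Reading y = 00 takes M from S1 back to S1, so after x·y·y the machine is still in S1, and z then leads to the accepting state S3. Hence 0000020 ∈ L(M).

0000020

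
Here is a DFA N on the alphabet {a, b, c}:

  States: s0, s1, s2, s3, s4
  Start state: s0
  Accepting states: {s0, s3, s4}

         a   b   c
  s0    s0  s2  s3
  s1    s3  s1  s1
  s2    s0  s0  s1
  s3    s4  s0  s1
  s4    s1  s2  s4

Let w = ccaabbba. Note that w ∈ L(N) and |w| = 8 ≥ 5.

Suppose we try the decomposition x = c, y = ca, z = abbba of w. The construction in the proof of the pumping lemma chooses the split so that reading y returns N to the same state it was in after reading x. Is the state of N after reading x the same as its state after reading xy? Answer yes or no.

yes

Run of N on the first 3 characters of w = c c a:
  step 0: s0  (start)
  step 1: s3  (read c: s0→s3)
  step 2: s1  (read c: s3→s1)
  step 3: s3  (read a: s1→s3)

After x (step 1): s3. After xy (step 3): s3.
They match, so y = ca drives N around a cycle from s3 back to itself; pumping y any number of times keeps N in s3 before reading z, and xyⁱz ∈ L(N) for every i ≥ 0.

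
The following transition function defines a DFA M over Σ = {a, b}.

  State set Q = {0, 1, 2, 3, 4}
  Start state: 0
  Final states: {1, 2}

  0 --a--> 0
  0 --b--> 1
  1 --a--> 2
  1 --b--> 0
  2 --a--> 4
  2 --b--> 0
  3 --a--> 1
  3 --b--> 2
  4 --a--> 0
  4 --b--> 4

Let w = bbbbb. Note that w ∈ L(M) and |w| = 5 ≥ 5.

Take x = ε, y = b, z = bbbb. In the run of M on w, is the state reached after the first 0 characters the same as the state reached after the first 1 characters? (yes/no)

no

State sequence: 0 -b-> 1

After x (step 0): 0. After xy (step 1): 1.
They differ (0 ≠ 1), so y is not a cycle from the state after x; this split is not the one the pumping-lemma construction produces, and pumping y need not keep the string in L(M).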